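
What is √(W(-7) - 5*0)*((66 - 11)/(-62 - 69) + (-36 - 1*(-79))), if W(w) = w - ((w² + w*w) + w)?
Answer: 39046*I*√2/131 ≈ 421.52*I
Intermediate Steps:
W(w) = -2*w² (W(w) = w - ((w² + w²) + w) = w - (2*w² + w) = w - (w + 2*w²) = w + (-w - 2*w²) = -2*w²)
√(W(-7) - 5*0)*((66 - 11)/(-62 - 69) + (-36 - 1*(-79))) = √(-2*(-7)² - 5*0)*((66 - 11)/(-62 - 69) + (-36 - 1*(-79))) = √(-2*49 + 0)*(55/(-131) + (-36 + 79)) = √(-98 + 0)*(55*(-1/131) + 43) = √(-98)*(-55/131 + 43) = (7*I*√2)*(5578/131) = 39046*I*√2/131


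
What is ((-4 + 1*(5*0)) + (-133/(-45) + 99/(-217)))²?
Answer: 214739716/95355225 ≈ 2.2520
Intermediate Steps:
((-4 + 1*(5*0)) + (-133/(-45) + 99/(-217)))² = ((-4 + 1*0) + (-133*(-1/45) + 99*(-1/217)))² = ((-4 + 0) + (133/45 - 99/217))² = (-4 + 24406/9765)² = (-14654/9765)² = 214739716/95355225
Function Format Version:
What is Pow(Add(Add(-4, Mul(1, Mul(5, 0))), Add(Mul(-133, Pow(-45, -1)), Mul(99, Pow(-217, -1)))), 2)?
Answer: Rational(214739716, 95355225) ≈ 2.2520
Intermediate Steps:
Pow(Add(Add(-4, Mul(1, Mul(5, 0))), Add(Mul(-133, Pow(-45, -1)), Mul(99, Pow(-217, -1)))), 2) = Pow(Add(Add(-4, Mul(1, 0)), Add(Mul(-133, Rational(-1, 45)), Mul(99, Rational(-1, 217)))), 2) = Pow(Add(Add(-4, 0), Add(Rational(133, 45), Rational(-99, 217))), 2) = Pow(Add(-4, Rational(24406, 9765)), 2) = Pow(Rational(-14654, 9765), 2) = Rational(214739716, 95355225)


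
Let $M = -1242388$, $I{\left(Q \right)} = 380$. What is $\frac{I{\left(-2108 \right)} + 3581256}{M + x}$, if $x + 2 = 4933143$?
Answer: $\frac{3581636}{3690753} \approx 0.97044$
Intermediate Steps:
$x = 4933141$ ($x = -2 + 4933143 = 4933141$)
$\frac{I{\left(-2108 \right)} + 3581256}{M + x} = \frac{380 + 3581256}{-1242388 + 4933141} = \frac{3581636}{3690753}$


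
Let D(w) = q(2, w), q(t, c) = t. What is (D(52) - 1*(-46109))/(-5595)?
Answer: -46111/5595 ≈ -8.2415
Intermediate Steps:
D(w) = 2
(D(52) - 1*(-46109))/(-5595) = (2 - 1*(-46109))/(-5595) = (2 + 46109)*(-1/5595) = 46111*(-1/5595) = -46111/5595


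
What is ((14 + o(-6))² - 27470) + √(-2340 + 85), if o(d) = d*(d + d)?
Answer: -20074 + I*√2255 ≈ -20074.0 + 47.487*I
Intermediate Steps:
o(d) = 2*d² (o(d) = d*(2*d) = 2*d²)
((14 + o(-6))² - 27470) + √(-2340 + 85) = ((14 + 2*(-6)²)² - 27470) + √(-2340 + 85) = ((14 + 2*36)² - 27470) + √(-2255) = ((14 + 72)² - 27470) + I*√2255 = (86² - 27470) + I*√2255 = (7396 - 27470) + I*√2255 = -20074 + I*√2255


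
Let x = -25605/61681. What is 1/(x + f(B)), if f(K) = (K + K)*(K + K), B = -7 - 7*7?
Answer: 61681/773700859 ≈ 7.9722e-5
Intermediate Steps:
x = -25605/61681 (x = -25605*1/61681 = -25605/61681 ≈ -0.41512)
B = -56 (B = -7 - 49 = -56)
f(K) = 4*K² (f(K) = (2*K)*(2*K) = 4*K²)
1/(x + f(B)) = 1/(-25605/61681 + 4*(-56)²) = 1/(-25605/61681 + 4*3136) = 1/(-25605/61681 + 12544) = 1/(773700859/61681) = 61681/773700859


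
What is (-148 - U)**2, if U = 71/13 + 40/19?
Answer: 1476480625/61009 ≈ 24201.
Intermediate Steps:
U = 1869/247 (U = 71*(1/13) + 40*(1/19) = 71/13 + 40/19 = 1869/247 ≈ 7.5668)
(-148 - U)**2 = (-148 - 1*1869/247)**2 = (-148 - 1869/247)**2 = (-38425/247)**2 = 1476480625/61009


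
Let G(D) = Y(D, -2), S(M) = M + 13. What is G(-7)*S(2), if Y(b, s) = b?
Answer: -105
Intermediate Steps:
S(M) = 13 + M
G(D) = D
G(-7)*S(2) = -7*(13 + 2) = -7*15 = -105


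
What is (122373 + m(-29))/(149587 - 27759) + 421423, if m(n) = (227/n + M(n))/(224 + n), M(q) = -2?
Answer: 9677824421795/22964578 ≈ 4.2142e+5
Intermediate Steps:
m(n) = (-2 + 227/n)/(224 + n) (m(n) = (227/n - 2)/(224 + n) = (-2 + 227/n)/(224 + n))
(122373 + m(-29))/(149587 - 27759) + 421423 = (122373 + (227 - 2*(-29))/((-29)*(224 - 29)))/(149587 - 27759) + 421423 = (122373 - 1/29*(227 + 58)/195)/121828 + 421423 = (122373 - 1/29*1/195*285)*(1/121828) + 421423 = (122373 - 19/377)*(1/121828) + 421423 = (46134602/377)*(1/121828) + 421423 = 23067301/22964578 + 421423 = 9677824421795/22964578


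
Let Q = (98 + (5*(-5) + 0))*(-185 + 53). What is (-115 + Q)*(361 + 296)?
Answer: -6406407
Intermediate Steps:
Q = -9636 (Q = (98 + (-25 + 0))*(-132) = (98 - 25)*(-132) = 73*(-132) = -9636)
(-115 + Q)*(361 + 296) = (-115 - 9636)*(361 + 296) = -9751*657 = -6406407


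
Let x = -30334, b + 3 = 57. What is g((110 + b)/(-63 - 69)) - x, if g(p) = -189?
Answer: 30145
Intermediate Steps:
b = 54 (b = -3 + 57 = 54)
g((110 + b)/(-63 - 69)) - x = -189 - 1*(-30334) = -189 + 30334 = 30145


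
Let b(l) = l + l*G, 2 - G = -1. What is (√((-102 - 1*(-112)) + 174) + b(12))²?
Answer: 2488 + 192*√46 ≈ 3790.2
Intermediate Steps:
G = 3 (G = 2 - 1*(-1) = 2 + 1 = 3)
b(l) = 4*l (b(l) = l + l*3 = l + 3*l = 4*l)
(√((-102 - 1*(-112)) + 174) + b(12))² = (√((-102 - 1*(-112)) + 174) + 4*12)² = (√((-102 + 112) + 174) + 48)² = (√(10 + 174) + 48)² = (√184 + 48)² = (2*√46 + 48)² = (48 + 2*√46)²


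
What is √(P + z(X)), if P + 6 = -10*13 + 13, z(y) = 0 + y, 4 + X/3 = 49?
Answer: 2*√3 ≈ 3.4641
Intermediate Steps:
X = 135 (X = -12 + 3*49 = -12 + 147 = 135)
z(y) = y
P = -123 (P = -6 + (-10*13 + 13) = -6 + (-130 + 13) = -6 - 117 = -123)
√(P + z(X)) = √(-123 + 135) = √12 = 2*√3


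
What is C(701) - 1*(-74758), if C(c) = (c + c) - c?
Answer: 75459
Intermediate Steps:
C(c) = c (C(c) = 2*c - c = c)
C(701) - 1*(-74758) = 701 - 1*(-74758) = 701 + 74758 = 75459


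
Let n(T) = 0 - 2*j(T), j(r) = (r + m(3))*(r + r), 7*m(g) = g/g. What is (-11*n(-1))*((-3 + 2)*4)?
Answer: -1056/7 ≈ -150.86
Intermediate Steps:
m(g) = ⅐ (m(g) = (g/g)/7 = (⅐)*1 = ⅐)
j(r) = 2*r*(⅐ + r) (j(r) = (r + ⅐)*(r + r) = (⅐ + r)*(2*r) = 2*r*(⅐ + r))
n(T) = -4*T*(1 + 7*T)/7 (n(T) = 0 - 4*T*(1 + 7*T)/7 = -4*T*(1 + 7*T)/7)
(-11*n(-1))*((-3 + 2)*4) = (-(-44)*(-1)*(1 + 7*(-1))/7)*((-3 + 2)*4) = (-(-44)*(-1)*(1 - 7)/7)*(-1*4) = -(-44)*(-1)*(-6)/7*(-4) = -11*(-24/7)*(-4) = (264/7)*(-4) = -1056/7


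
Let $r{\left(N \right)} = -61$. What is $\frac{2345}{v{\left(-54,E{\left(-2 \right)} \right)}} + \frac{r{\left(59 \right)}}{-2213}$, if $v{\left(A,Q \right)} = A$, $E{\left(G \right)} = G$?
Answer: $- \frac{5186191}{119502} \approx -43.398$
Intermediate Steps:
$\frac{2345}{v{\left(-54,E{\left(-2 \right)} \right)}} + \frac{r{\left(59 \right)}}{-2213} = \frac{2345}{-54} - \frac{61}{-2213} = 2345 \left(- \frac{1}{54}\right) - - \frac{61}{2213} = - \frac{2345}{54} + \frac{61}{2213} = - \frac{5186191}{119502}$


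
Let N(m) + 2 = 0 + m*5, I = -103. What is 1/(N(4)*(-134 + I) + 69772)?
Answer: 1/65506 ≈ 1.5266e-5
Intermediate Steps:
N(m) = -2 + 5*m (N(m) = -2 + (0 + m*5) = -2 + (0 + 5*m) = -2 + 5*m)
1/(N(4)*(-134 + I) + 69772) = 1/((-2 + 5*4)*(-134 - 103) + 69772) = 1/((-2 + 20)*(-237) + 69772) = 1/(18*(-237) + 69772) = 1/(-4266 + 69772) = 1/65506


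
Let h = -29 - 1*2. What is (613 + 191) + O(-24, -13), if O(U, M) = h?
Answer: 773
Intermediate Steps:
h = -31 (h = -29 - 2 = -31)
O(U, M) = -31
(613 + 191) + O(-24, -13) = (613 + 191) - 31 = 804 - 31 = 773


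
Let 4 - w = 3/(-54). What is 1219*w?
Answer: 88987/18 ≈ 4943.7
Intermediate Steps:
w = 73/18 (w = 4 - 3/(-54) = 4 - 3*(-1)/54 = 4 - 1*(-1/18) = 4 + 1/18 = 73/18 ≈ 4.0556)
1219*w = 1219*(73/18) = 88987/18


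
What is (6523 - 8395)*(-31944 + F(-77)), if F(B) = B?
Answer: 59943312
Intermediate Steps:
(6523 - 8395)*(-31944 + F(-77)) = (6523 - 8395)*(-31944 - 77) = -1872*(-32021) = 59943312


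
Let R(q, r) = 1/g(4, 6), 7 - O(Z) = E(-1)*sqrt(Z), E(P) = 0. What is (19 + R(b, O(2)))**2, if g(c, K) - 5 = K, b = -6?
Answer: 44100/121 ≈ 364.46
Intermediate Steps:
g(c, K) = 5 + K
O(Z) = 7 (O(Z) = 7 - 0*sqrt(Z) = 7 - 1*0 = 7 + 0 = 7)
R(q, r) = 1/11 (R(q, r) = 1/(5 + 6) = 1/11)
(19 + R(b, O(2)))**2 = (19 + 1/11)**2 = (210/11)**2 = 44100/121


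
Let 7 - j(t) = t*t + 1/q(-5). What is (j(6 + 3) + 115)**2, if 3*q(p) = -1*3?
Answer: 1764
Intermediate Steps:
q(p) = -1 (q(p) = (-1*3)/3 = (1/3)*(-3) = -1)
j(t) = 8 - t**2 (j(t) = 7 - (t*t + 1/(-1)) = 7 - (t**2 - 1) = 7 - (-1 + t**2) = 7 + (1 - t**2) = 8 - t**2)
(j(6 + 3) + 115)**2 = ((8 - (6 + 3)**2) + 115)**2 = ((8 - 1*9**2) + 115)**2 = ((8 - 1*81) + 115)**2 = ((8 - 81) + 115)**2 = (-73 + 115)**2 = 42**2 = 1764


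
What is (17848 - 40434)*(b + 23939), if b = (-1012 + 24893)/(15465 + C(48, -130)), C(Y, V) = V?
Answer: -8291963081356/15335 ≈ -5.4072e+8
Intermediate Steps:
b = 23881/15335 (b = (-1012 + 24893)/(15465 - 130) = 23881/15335 ≈ 1.5573)
(17848 - 40434)*(b + 23939) = (17848 - 40434)*(23881/15335 + 23939) = -22586*367128446/15335 = -8291963081356/15335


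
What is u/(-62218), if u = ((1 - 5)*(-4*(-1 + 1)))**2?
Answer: 0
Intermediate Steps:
u = 0 (u = (-(-16)*0)**2 = (-4*0)**2 = 0**2 = 0)
u/(-62218) = 0/(-62218) = 0*(-1/62218) = 0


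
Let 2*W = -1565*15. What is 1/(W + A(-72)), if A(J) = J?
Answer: -2/23619 ≈ -8.4678e-5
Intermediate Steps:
W = -23475/2 (W = (-1565*15)/2 = (1/2)*(-23475) = -23475/2 ≈ -11738.)
1/(W + A(-72)) = 1/(-23475/2 - 72) = 1/(-23619/2) = -2/23619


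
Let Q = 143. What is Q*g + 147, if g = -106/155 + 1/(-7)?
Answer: 31224/1085 ≈ 28.778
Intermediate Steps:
g = -897/1085 (g = -106*1/155 + 1*(-⅐) = -106/155 - ⅐ = -897/1085 ≈ -0.82673)
Q*g + 147 = 143*(-897/1085) + 147 = -128271/1085 + 147 = 31224/1085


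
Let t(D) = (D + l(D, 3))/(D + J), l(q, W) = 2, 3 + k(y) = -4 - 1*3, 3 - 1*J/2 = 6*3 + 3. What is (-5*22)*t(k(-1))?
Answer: -440/23 ≈ -19.130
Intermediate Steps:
J = -36 (J = 6 - 2*(6*3 + 3) = 6 - 2*(18 + 3) = 6 - 2*21 = 6 - 42 = -36)
k(y) = -10 (k(y) = -3 + (-4 - 1*3) = -3 + (-4 - 3) = -3 - 7 = -10)
t(D) = (2 + D)/(-36 + D) (t(D) = (D + 2)/(D - 36) = (2 + D)/(-36 + D))
(-5*22)*t(k(-1)) = (-5*22)*((2 - 10)/(-36 - 10)) = -110*(-8)/(-46) = -(-55)*(-8)/23 = -110*4/23 = -440/23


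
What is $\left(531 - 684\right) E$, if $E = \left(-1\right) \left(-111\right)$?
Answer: $-16983$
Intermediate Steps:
$E = 111$
$\left(531 - 684\right) E = \left(531 - 684\right) 111 = \left(-153\right) 111 = -16983$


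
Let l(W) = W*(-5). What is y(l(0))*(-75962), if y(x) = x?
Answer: 0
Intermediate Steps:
l(W) = -5*W
y(l(0))*(-75962) = -5*0*(-75962) = 0*(-75962) = 0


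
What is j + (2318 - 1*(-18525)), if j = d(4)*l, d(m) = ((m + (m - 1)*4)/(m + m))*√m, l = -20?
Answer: 20763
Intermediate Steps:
d(m) = (-4 + 5*m)/(2*√m) (d(m) = ((m + (-1 + m)*4)/((2*m)))*√m = ((m + (-4 + 4*m))*(1/(2*m)))*√m = ((-4 + 5*m)*(1/(2*m)))*√m = ((-4 + 5*m)/(2*m))*√m = (-4 + 5*m)/(2*√m))
j = -80 (j = ((-4 + 5*4)/(2*√4))*(-20) = ((½)*(½)*(-4 + 20))*(-20) = ((½)*(½)*16)*(-20) = 4*(-20) = -80)
j + (2318 - 1*(-18525)) = -80 + (2318 - 1*(-18525)) = -80 + (2318 + 18525) = -80 + 20843 = 20763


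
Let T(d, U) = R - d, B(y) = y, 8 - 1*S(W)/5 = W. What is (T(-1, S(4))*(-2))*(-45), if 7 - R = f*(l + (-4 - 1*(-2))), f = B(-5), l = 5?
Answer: 2070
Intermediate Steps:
S(W) = 40 - 5*W
f = -5
R = 22 (R = 7 - (-5)*(5 + (-4 - 1*(-2))) = 7 - (-5)*(5 + (-4 + 2)) = 7 - (-5)*(5 - 2) = 7 - (-5)*3 = 7 - 1*(-15) = 7 + 15 = 22)
T(d, U) = 22 - d
(T(-1, S(4))*(-2))*(-45) = ((22 - 1*(-1))*(-2))*(-45) = ((22 + 1)*(-2))*(-45) = (23*(-2))*(-45) = -46*(-45) = 2070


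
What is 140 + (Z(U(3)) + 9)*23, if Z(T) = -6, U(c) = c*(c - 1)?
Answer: 209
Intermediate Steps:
U(c) = c*(-1 + c)
140 + (Z(U(3)) + 9)*23 = 140 + (-6 + 9)*23 = 140 + 3*23 = 140 + 69 = 209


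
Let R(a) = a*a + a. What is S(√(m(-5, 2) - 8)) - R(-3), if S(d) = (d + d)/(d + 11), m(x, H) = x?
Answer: 2*(-2*√13 + 33*I)/(√13 - 11*I) ≈ -5.806 + 0.59196*I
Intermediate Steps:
R(a) = a + a² (R(a) = a² + a = a + a²)
S(d) = 2*d/(11 + d) (S(d) = (2*d)/(11 + d) = 2*d/(11 + d))
S(√(m(-5, 2) - 8)) - R(-3) = 2*√(-5 - 8)/(11 + √(-5 - 8)) - (-3)*(1 - 3) = 2*√(-13)/(11 + √(-13)) - (-3)*(-2) = 2*(I*√13)/(11 + I*√13) - 1*6 = 2*I*√13/(11 + I*√13) - 6 = -6 + 2*I*√13/(11 + I*√13)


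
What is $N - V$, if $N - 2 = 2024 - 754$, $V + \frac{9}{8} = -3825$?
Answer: $\frac{40785}{8} \approx 5098.1$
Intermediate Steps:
$V = - \frac{30609}{8}$ ($V = - \frac{9}{8} - 3825 = - \frac{30609}{8} \approx -3826.1$)
$N = 1272$ ($N = 2 + \left(2024 - 754\right) = 2 + 1270 = 1272$)
$N - V = 1272 - - \frac{30609}{8} = 1272 + \frac{30609}{8} = \frac{40785}{8}$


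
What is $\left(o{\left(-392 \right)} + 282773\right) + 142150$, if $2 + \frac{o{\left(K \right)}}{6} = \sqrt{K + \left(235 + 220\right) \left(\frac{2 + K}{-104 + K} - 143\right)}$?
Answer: $424911 + \frac{3 i \sqrt{1000965882}}{62} \approx 4.2491 \cdot 10^{5} + 1530.9 i$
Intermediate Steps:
$o{\left(K \right)} = -12 + 6 \sqrt{-65065 + K + \frac{455 \left(2 + K\right)}{-104 + K}}$ ($o{\left(K \right)} = -12 + 6 \sqrt{K + \left(235 + 220\right) \left(\frac{2 + K}{-104 + K} - 143\right)} = -12 + 6 \sqrt{K + 455 \left(\frac{2 + K}{-104 + K} - 143\right)} = -12 + 6 \sqrt{K + 455 \left(-143 + \frac{2 + K}{-104 + K}\right)} = -12 + 6 \sqrt{K - \left(65065 - \frac{455 \left(2 + K\right)}{-104 + K}\right)} = -12 + 6 \sqrt{-65065 + K + \frac{455 \left(2 + K\right)}{-104 + K}}$)
$\left(o{\left(-392 \right)} + 282773\right) + 142150 = \left(\left(-12 + 6 \sqrt{\frac{6767670 + \left(-392\right)^{2} - -25367888}{-104 - 392}}\right) + 282773\right) + 142150 = \left(\left(-12 + 6 \sqrt{\frac{6767670 + 153664 + 25367888}{-496}}\right) + 282773\right) + 142150 = \left(\left(-12 + 6 \sqrt{\left(- \frac{1}{496}\right) 32289222}\right) + 282773\right) + 142150 = \left(\left(-12 + 6 \sqrt{- \frac{16144611}{248}}\right) + 282773\right) + 142150 = \left(\left(-12 + 6 \frac{i \sqrt{1000965882}}{124}\right) + 282773\right) + 142150 = \left(\left(-12 + \frac{3 i \sqrt{1000965882}}{62}\right) + 282773\right) + 142150 = \left(282761 + \frac{3 i \sqrt{1000965882}}{62}\right) + 142150 = 424911 + \frac{3 i \sqrt{1000965882}}{62}$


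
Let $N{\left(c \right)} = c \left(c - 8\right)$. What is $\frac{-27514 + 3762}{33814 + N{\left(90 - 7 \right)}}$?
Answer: $- \frac{23752}{40039} \approx -0.59322$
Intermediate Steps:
$N{\left(c \right)} = c \left(-8 + c\right)$
$\frac{-27514 + 3762}{33814 + N{\left(90 - 7 \right)}} = \frac{-27514 + 3762}{33814 + \left(90 - 7\right) \left(-8 + \left(90 - 7\right)\right)} = - \frac{23752}{33814 + 83 \left(-8 + 83\right)} = - \frac{23752}{33814 + 83 \cdot 75} = - \frac{23752}{33814 + 6225} = - \frac{23752}{40039}$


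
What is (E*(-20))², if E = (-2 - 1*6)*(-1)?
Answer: 25600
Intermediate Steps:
E = 8 (E = (-2 - 6)*(-1) = -8*(-1) = 8)
(E*(-20))² = (8*(-20))² = (-160)² = 25600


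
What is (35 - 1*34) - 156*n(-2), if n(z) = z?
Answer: 313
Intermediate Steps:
(35 - 1*34) - 156*n(-2) = (35 - 1*34) - 156*(-2) = (35 - 34) + 312 = 1 + 312 = 313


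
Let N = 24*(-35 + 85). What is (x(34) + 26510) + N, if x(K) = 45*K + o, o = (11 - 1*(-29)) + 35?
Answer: 29315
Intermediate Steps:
o = 75 (o = (11 + 29) + 35 = 40 + 35 = 75)
x(K) = 75 + 45*K (x(K) = 45*K + 75 = 75 + 45*K)
N = 1200 (N = 24*50 = 1200)
(x(34) + 26510) + N = ((75 + 45*34) + 26510) + 1200 = ((75 + 1530) + 26510) + 1200 = (1605 + 26510) + 1200 = 28115 + 1200 = 29315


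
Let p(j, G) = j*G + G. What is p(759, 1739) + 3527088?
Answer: 4848728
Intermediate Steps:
p(j, G) = G + G*j (p(j, G) = G*j + G = G + G*j)
p(759, 1739) + 3527088 = 1739*(1 + 759) + 3527088 = 1739*760 + 3527088 = 1321640 + 3527088 = 4848728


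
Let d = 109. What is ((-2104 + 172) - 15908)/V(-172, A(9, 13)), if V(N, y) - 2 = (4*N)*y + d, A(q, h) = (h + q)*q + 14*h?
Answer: 17840/261329 ≈ 0.068266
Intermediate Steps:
A(q, h) = 14*h + q*(h + q) (A(q, h) = q*(h + q) + 14*h = 14*h + q*(h + q))
V(N, y) = 111 + 4*N*y (V(N, y) = 2 + ((4*N)*y + 109) = 2 + (4*N*y + 109) = 2 + (109 + 4*N*y) = 111 + 4*N*y)
((-2104 + 172) - 15908)/V(-172, A(9, 13)) = ((-2104 + 172) - 15908)/(111 + 4*(-172)*(9² + 14*13 + 13*9)) = (-1932 - 15908)/(111 + 4*(-172)*(81 + 182 + 117)) = -17840/(111 + 4*(-172)*380) = -17840/(111 - 261440) = -17840/(-261329) = -17840*(-1/261329) = 17840/261329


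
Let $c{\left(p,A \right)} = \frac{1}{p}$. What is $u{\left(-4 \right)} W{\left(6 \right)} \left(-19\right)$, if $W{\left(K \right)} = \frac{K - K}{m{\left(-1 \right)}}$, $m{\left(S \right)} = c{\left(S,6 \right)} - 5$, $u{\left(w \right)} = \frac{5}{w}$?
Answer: $0$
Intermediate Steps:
$m{\left(S \right)} = -5 + \frac{1}{S}$ ($m{\left(S \right)} = \frac{1}{S} - 5 = -5 + \frac{1}{S}$)
$W{\left(K \right)} = 0$ ($W{\left(K \right)} = \frac{K - K}{-5 + \frac{1}{-1}} = \frac{0}{-5 - 1} = \frac{0}{-6} = 0 \left(- \frac{1}{6}\right) = 0$)
$u{\left(-4 \right)} W{\left(6 \right)} \left(-19\right) = \frac{5}{-4} \cdot 0 \left(-19\right) = 5 \left(- \frac{1}{4}\right) 0 \left(-19\right) = \left(- \frac{5}{4}\right) 0 \left(-19\right) = 0 \left(-19\right) = 0$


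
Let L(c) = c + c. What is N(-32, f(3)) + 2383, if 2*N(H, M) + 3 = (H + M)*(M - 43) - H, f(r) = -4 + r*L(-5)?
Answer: 9877/2 ≈ 4938.5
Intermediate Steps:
L(c) = 2*c
f(r) = -4 - 10*r (f(r) = -4 + r*(2*(-5)) = -4 + r*(-10) = -4 - 10*r)
N(H, M) = -3/2 - H/2 + (-43 + M)*(H + M)/2 (N(H, M) = -3/2 + ((H + M)*(M - 43) - H)/2 = -3/2 + ((H + M)*(-43 + M) - H)/2 = -3/2 + ((-43 + M)*(H + M) - H)/2 = -3/2 + (-H + (-43 + M)*(H + M))/2 = -3/2 + (-H/2 + (-43 + M)*(H + M)/2) = -3/2 - H/2 + (-43 + M)*(H + M)/2)
N(-32, f(3)) + 2383 = (-3/2 + (-4 - 10*3)**2/2 - 22*(-32) - 43*(-4 - 10*3)/2 + (1/2)*(-32)*(-4 - 10*3)) + 2383 = (-3/2 + (-4 - 30)**2/2 + 704 - 43*(-4 - 30)/2 + (1/2)*(-32)*(-4 - 30)) + 2383 = (-3/2 + (1/2)*(-34)**2 + 704 - 43/2*(-34) + (1/2)*(-32)*(-34)) + 2383 = (-3/2 + (1/2)*1156 + 704 + 731 + 544) + 2383 = (-3/2 + 578 + 704 + 731 + 544) + 2383 = 5111/2 + 2383 = 9877/2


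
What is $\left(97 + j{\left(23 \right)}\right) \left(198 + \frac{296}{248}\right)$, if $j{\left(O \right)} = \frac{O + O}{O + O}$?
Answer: $\frac{605150}{31} \approx 19521.0$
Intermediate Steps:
$j{\left(O \right)} = 1$ ($j{\left(O \right)} = \frac{2 O}{2 O} = 2 O \frac{1}{2 O} = 1$)
$\left(97 + j{\left(23 \right)}\right) \left(198 + \frac{296}{248}\right) = \left(97 + 1\right) \left(198 + \frac{296}{248}\right) = 98 \left(198 + 296 \cdot \frac{1}{248}\right) = 98 \left(198 + \frac{37}{31}\right) = 98 \cdot \frac{6175}{31} = \frac{605150}{31}$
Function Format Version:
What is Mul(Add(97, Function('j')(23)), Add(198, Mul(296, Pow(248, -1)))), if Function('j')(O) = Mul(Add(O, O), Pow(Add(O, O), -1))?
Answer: Rational(605150, 31) ≈ 19521.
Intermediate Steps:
Function('j')(O) = 1 (Function('j')(O) = Mul(Mul(2, O), Pow(Mul(2, O), -1)) = Mul(Mul(2, O), Mul(Rational(1, 2), Pow(O, -1))) = 1)
Mul(Add(97, Function('j')(23)), Add(198, Mul(296, Pow(248, -1)))) = Mul(Add(97, 1), Add(198, Mul(296, Pow(248, -1)))) = Mul(98, Add(198, Mul(296, Rational(1, 248)))) = Mul(98, Add(198, Rational(37, 31))) = Mul(98, Rational(6175, 31)) = Rational(605150, 31)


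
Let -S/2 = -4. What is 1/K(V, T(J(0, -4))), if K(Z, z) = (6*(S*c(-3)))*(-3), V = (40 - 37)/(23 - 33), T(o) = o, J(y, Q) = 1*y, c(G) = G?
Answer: 1/432 ≈ 0.0023148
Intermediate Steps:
S = 8 (S = -2*(-4) = 8)
J(y, Q) = y
V = -3/10 (V = 3/(-10) = 3*(-⅒) = -3/10 ≈ -0.30000)
K(Z, z) = 432 (K(Z, z) = (6*(8*(-3)))*(-3) = (6*(-24))*(-3) = -144*(-3) = 432)
1/K(V, T(J(0, -4))) = 1/432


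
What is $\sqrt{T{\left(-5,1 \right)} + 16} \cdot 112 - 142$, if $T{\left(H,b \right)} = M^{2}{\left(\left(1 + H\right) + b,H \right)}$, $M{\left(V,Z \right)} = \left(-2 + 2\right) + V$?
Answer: $418$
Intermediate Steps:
$M{\left(V,Z \right)} = V$ ($M{\left(V,Z \right)} = 0 + V = V$)
$T{\left(H,b \right)} = \left(1 + H + b\right)^{2}$ ($T{\left(H,b \right)} = \left(\left(1 + H\right) + b\right)^{2} = \left(1 + H + b\right)^{2}$)
$\sqrt{T{\left(-5,1 \right)} + 16} \cdot 112 - 142 = \sqrt{\left(1 - 5 + 1\right)^{2} + 16} \cdot 112 - 142 = \sqrt{\left(-3\right)^{2} + 16} \cdot 112 - 142 = \sqrt{9 + 16} \cdot 112 - 142 = \sqrt{25} \cdot 112 - 142 = 5 \cdot 112 - 142 = 560 - 142 = 418$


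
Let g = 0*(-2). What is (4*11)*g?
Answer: 0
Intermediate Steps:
g = 0
(4*11)*g = (4*11)*0 = 44*0 = 0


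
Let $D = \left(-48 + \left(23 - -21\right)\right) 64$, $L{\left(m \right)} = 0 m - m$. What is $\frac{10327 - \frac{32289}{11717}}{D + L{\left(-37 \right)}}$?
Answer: $- \frac{120969170}{2566023} \approx -47.143$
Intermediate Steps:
$L{\left(m \right)} = - m$ ($L{\left(m \right)} = 0 - m = - m$)
$D = -256$ ($D = \left(-48 + \left(23 + 21\right)\right) 64 = \left(-48 + 44\right) 64 = \left(-4\right) 64 = -256$)
$\frac{10327 - \frac{32289}{11717}}{D + L{\left(-37 \right)}} = \frac{10327 - \frac{32289}{11717}}{-256 - -37} = \frac{10327 - \frac{32289}{11717}}{-256 + 37} = \frac{10327 - \frac{32289}{11717}}{-219} = \frac{120969170}{11717} \left(- \frac{1}{219}\right) = - \frac{120969170}{2566023}$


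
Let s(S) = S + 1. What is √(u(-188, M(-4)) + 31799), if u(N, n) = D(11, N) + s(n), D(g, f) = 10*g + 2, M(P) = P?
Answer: 2*√7977 ≈ 178.63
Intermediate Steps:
s(S) = 1 + S
D(g, f) = 2 + 10*g
u(N, n) = 113 + n (u(N, n) = (2 + 10*11) + (1 + n) = (2 + 110) + (1 + n) = 112 + (1 + n) = 113 + n)
√(u(-188, M(-4)) + 31799) = √((113 - 4) + 31799) = √(109 + 31799) = √31908 = 2*√7977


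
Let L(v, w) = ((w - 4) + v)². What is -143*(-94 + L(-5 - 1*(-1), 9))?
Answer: 13299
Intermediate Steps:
L(v, w) = (-4 + v + w)² (L(v, w) = ((-4 + w) + v)² = (-4 + v + w)²)
-143*(-94 + L(-5 - 1*(-1), 9)) = -143*(-94 + (-4 + (-5 - 1*(-1)) + 9)²) = -143*(-94 + (-4 + (-5 + 1) + 9)²) = -143*(-94 + (-4 - 4 + 9)²) = -143*(-94 + 1²) = -143*(-94 + 1) = -143*(-93) = 13299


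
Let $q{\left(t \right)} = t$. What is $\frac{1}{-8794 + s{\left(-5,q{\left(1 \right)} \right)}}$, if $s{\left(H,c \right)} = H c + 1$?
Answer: $- \frac{1}{8798} \approx -0.00011366$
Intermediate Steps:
$s{\left(H,c \right)} = 1 + H c$
$\frac{1}{-8794 + s{\left(-5,q{\left(1 \right)} \right)}} = \frac{1}{-8794 + \left(1 - 5\right)} = \frac{1}{-8794 - 4} = \frac{1}{-8798} = - \frac{1}{8798}$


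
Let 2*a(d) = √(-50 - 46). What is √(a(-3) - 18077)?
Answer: √(-18077 + 2*I*√6) ≈ 0.018 + 134.45*I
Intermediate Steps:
a(d) = 2*I*√6 (a(d) = √(-50 - 46)/2 = √(-96)/2 = (4*I*√6)/2 = 2*I*√6)
√(a(-3) - 18077) = √(2*I*√6 - 18077) = √(-18077 + 2*I*√6)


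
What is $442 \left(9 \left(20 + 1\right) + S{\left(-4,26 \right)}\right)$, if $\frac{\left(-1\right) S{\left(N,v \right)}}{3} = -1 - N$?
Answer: $79560$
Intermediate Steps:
$S{\left(N,v \right)} = 3 + 3 N$ ($S{\left(N,v \right)} = - 3 \left(-1 - N\right) = 3 + 3 N$)
$442 \left(9 \left(20 + 1\right) + S{\left(-4,26 \right)}\right) = 442 \left(9 \left(20 + 1\right) + \left(3 + 3 \left(-4\right)\right)\right) = 442 \left(9 \cdot 21 + \left(3 - 12\right)\right) = 442 \left(189 - 9\right) = 442 \cdot 180 = 79560$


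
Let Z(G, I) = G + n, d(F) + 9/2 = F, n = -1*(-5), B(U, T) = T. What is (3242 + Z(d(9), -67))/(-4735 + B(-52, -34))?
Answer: -6503/9538 ≈ -0.68180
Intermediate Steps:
n = 5
d(F) = -9/2 + F
Z(G, I) = 5 + G (Z(G, I) = G + 5 = 5 + G)
(3242 + Z(d(9), -67))/(-4735 + B(-52, -34)) = (3242 + (5 + (-9/2 + 9)))/(-4735 - 34) = (3242 + (5 + 9/2))/(-4769) = (3242 + 19/2)*(-1/4769) = (6503/2)*(-1/4769) = -6503/9538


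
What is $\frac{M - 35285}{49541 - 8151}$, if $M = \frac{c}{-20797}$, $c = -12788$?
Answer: $- \frac{733809357}{860787830} \approx -0.85249$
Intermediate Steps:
$M = \frac{12788}{20797}$ ($M = - \frac{12788}{-20797} = \left(-12788\right) \left(- \frac{1}{20797}\right) = \frac{12788}{20797} \approx 0.6149$)
$\frac{M - 35285}{49541 - 8151} = \frac{\frac{12788}{20797} - 35285}{49541 - 8151} = - \frac{733809357}{20797 \cdot 41390} = \left(- \frac{733809357}{20797}\right) \frac{1}{41390} = - \frac{733809357}{860787830}$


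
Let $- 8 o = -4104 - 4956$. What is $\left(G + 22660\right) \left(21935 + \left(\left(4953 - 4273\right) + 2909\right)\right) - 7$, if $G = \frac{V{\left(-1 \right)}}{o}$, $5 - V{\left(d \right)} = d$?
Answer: $\frac{436672346011}{755} \approx 5.7837 \cdot 10^{8}$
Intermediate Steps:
$V{\left(d \right)} = 5 - d$
$o = \frac{2265}{2}$ ($o = - \frac{-4104 - 4956}{8} = \left(- \frac{1}{8}\right) \left(-9060\right) = \frac{2265}{2} \approx 1132.5$)
$G = \frac{4}{755}$ ($G = \frac{5 - -1}{\frac{2265}{2}} = \left(5 + 1\right) \frac{2}{2265} = 6 \cdot \frac{2}{2265} = \frac{4}{755} \approx 0.005298$)
$\left(G + 22660\right) \left(21935 + \left(\left(4953 - 4273\right) + 2909\right)\right) - 7 = \left(\frac{4}{755} + 22660\right) \left(21935 + \left(\left(4953 - 4273\right) + 2909\right)\right) - 7 = \frac{17108304 \left(21935 + \left(680 + 2909\right)\right)}{755} - 7 = \frac{17108304 \left(21935 + 3589\right)}{755} - 7 = \frac{17108304}{755} \cdot 25524 - 7 = \frac{436672351296}{755} - 7 = \frac{436672346011}{755}$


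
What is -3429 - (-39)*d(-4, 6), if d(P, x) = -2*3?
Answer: -3663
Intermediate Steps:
d(P, x) = -6
-3429 - (-39)*d(-4, 6) = -3429 - (-39)*(-6) = -3429 - 1*234 = -3429 - 234 = -3663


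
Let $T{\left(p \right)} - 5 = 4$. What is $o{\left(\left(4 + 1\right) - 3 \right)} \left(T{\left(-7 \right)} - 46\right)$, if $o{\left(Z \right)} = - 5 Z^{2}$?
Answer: $740$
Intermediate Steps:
$T{\left(p \right)} = 9$ ($T{\left(p \right)} = 5 + 4 = 9$)
$o{\left(\left(4 + 1\right) - 3 \right)} \left(T{\left(-7 \right)} - 46\right) = - 5 \left(\left(4 + 1\right) - 3\right)^{2} \left(9 - 46\right) = - 5 \left(5 - 3\right)^{2} \left(-37\right) = - 5 \cdot 2^{2} \left(-37\right) = \left(-5\right) 4 \left(-37\right) = \left(-20\right) \left(-37\right) = 740$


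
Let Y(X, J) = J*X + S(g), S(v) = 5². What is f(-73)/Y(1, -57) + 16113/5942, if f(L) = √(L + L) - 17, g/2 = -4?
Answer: 308315/95072 - I*√146/32 ≈ 3.243 - 0.3776*I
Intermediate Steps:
g = -8 (g = 2*(-4) = -8)
S(v) = 25
f(L) = -17 + √2*√L (f(L) = √(2*L) - 17 = √2*√L - 17 = -17 + √2*√L)
Y(X, J) = 25 + J*X (Y(X, J) = J*X + 25 = 25 + J*X)
f(-73)/Y(1, -57) + 16113/5942 = (-17 + √2*√(-73))/(25 - 57*1) + 16113/5942 = (-17 + √2*(I*√73))/(25 - 57) + 16113*(1/5942) = (-17 + I*√146)/(-32) + 16113/5942 = (-17 + I*√146)*(-1/32) + 16113/5942 = (17/32 - I*√146/32) + 16113/5942 = 308315/95072 - I*√146/32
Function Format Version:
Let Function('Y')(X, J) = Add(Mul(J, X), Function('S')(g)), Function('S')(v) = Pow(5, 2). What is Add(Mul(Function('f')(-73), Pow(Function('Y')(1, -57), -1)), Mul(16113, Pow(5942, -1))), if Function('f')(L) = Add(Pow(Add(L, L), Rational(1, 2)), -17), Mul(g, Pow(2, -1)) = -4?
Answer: Add(Rational(308315, 95072), Mul(Rational(-1, 32), I, Pow(146, Rational(1, 2)))) ≈ Add(3.2430, Mul(-0.37760, I))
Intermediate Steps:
g = -8 (g = Mul(2, -4) = -8)
Function('S')(v) = 25
Function('f')(L) = Add(-17, Mul(Pow(2, Rational(1, 2)), Pow(L, Rational(1, 2)))) (Function('f')(L) = Add(Pow(Mul(2, L), Rational(1, 2)), -17) = Add(Mul(Pow(2, Rational(1, 2)), Pow(L, Rational(1, 2))), -17) = Add(-17, Mul(Pow(2, Rational(1, 2)), Pow(L, Rational(1, 2)))))
Function('Y')(X, J) = Add(25, Mul(J, X)) (Function('Y')(X, J) = Add(Mul(J, X), 25) = Add(25, Mul(J, X)))
Add(Mul(Function('f')(-73), Pow(Function('Y')(1, -57), -1)), Mul(16113, Pow(5942, -1))) = Add(Mul(Add(-17, Mul(Pow(2, Rational(1, 2)), Pow(-73, Rational(1, 2)))), Pow(Add(25, Mul(-57, 1)), -1)), Mul(16113, Pow(5942, -1))) = Add(Mul(Add(-17, Mul(Pow(2, Rational(1, 2)), Mul(I, Pow(73, Rational(1, 2))))), Pow(Add(25, -57), -1)), Mul(16113, Rational(1, 5942))) = Add(Mul(Add(-17, Mul(I, Pow(146, Rational(1, 2)))), Pow(-32, -1)), Rational(16113, 5942)) = Add(Mul(Add(-17, Mul(I, Pow(146, Rational(1, 2)))), Rational(-1, 32)), Rational(16113, 5942)) = Add(Add(Rational(17, 32), Mul(Rational(-1, 32), I, Pow(146, Rational(1, 2)))), Rational(16113, 5942)) = Add(Rational(308315, 95072), Mul(Rational(-1, 32), I, Pow(146, Rational(1, 2))))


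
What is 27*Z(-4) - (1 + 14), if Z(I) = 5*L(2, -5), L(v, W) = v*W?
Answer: -1365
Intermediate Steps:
L(v, W) = W*v
Z(I) = -50 (Z(I) = 5*(-5*2) = 5*(-10) = -50)
27*Z(-4) - (1 + 14) = 27*(-50) - (1 + 14) = -1350 - 1*15 = -1350 - 15 = -1365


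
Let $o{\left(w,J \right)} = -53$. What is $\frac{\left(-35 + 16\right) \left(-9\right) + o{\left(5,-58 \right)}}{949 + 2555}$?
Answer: $\frac{59}{1752} \approx 0.033676$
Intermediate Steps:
$\frac{\left(-35 + 16\right) \left(-9\right) + o{\left(5,-58 \right)}}{949 + 2555} = \frac{\left(-35 + 16\right) \left(-9\right) - 53}{949 + 2555} = \frac{\left(-19\right) \left(-9\right) - 53}{3504} = \left(171 - 53\right) \frac{1}{3504} = 118 \cdot \frac{1}{3504} = \frac{59}{1752}$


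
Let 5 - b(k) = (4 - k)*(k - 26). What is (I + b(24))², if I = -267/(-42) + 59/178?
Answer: 311099044/388129 ≈ 801.54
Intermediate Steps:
b(k) = 5 - (-26 + k)*(4 - k) (b(k) = 5 - (4 - k)*(k - 26) = 5 - (4 - k)*(-26 + k) = 5 - (-26 + k)*(4 - k))
I = 4167/623 (I = -267*(-1/42) + 59*(1/178) = 89/14 + 59/178 = 4167/623 ≈ 6.6886)
(I + b(24))² = (4167/623 + (109 + 24² - 30*24))² = (4167/623 + (109 + 576 - 720))² = (4167/623 - 35)² = (-17638/623)² = 311099044/388129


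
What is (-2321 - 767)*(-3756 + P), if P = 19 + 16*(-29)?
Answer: 12972688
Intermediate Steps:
P = -445 (P = 19 - 464 = -445)
(-2321 - 767)*(-3756 + P) = (-2321 - 767)*(-3756 - 445) = -3088*(-4201) = 12972688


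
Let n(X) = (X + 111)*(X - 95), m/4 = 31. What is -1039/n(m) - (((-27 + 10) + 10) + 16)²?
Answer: -553054/6815 ≈ -81.152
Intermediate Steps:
m = 124 (m = 4*31 = 124)
n(X) = (-95 + X)*(111 + X) (n(X) = (111 + X)*(-95 + X) = (-95 + X)*(111 + X))
-1039/n(m) - (((-27 + 10) + 10) + 16)² = -1039/(-10545 + 124² + 16*124) - (((-27 + 10) + 10) + 16)² = -1039/(-10545 + 15376 + 1984) - ((-17 + 10) + 16)² = -1039/6815 - (-7 + 16)² = -1039*1/6815 - 1*9² = -1039/6815 - 1*81 = -1039/6815 - 81 = -553054/6815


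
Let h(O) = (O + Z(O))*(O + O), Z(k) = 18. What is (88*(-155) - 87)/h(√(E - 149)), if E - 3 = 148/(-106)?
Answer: 103933*√11501/(2232*(√11501 - 159*I)) ≈ 14.56 + 21.587*I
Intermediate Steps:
E = 85/53 (E = 3 + 148/(-106) = 3 + 148*(-1/106) = 3 - 74/53 = 85/53 ≈ 1.6038)
h(O) = 2*O*(18 + O) (h(O) = (O + 18)*(O + O) = (18 + O)*(2*O) = 2*O*(18 + O))
(88*(-155) - 87)/h(√(E - 149)) = (88*(-155) - 87)/((2*√(85/53 - 149)*(18 + √(85/53 - 149)))) = (-13640 - 87)/((2*√(-7812/53)*(18 + √(-7812/53)))) = -13727*(-I*√11501/(2604*(18 + 6*I*√11501/53))) = -(-1961)*I*√11501/(372*(18 + 6*I*√11501/53)) = 1961*I*√11501/(372*(18 + 6*I*√11501/53))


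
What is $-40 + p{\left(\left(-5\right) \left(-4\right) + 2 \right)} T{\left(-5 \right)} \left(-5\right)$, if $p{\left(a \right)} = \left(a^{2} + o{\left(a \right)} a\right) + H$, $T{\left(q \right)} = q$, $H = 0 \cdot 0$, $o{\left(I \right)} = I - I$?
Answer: $12060$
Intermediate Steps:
$o{\left(I \right)} = 0$
$H = 0$
$p{\left(a \right)} = a^{2}$ ($p{\left(a \right)} = \left(a^{2} + 0 a\right) + 0 = \left(a^{2} + 0\right) + 0 = a^{2} + 0 = a^{2}$)
$-40 + p{\left(\left(-5\right) \left(-4\right) + 2 \right)} T{\left(-5 \right)} \left(-5\right) = -40 + \left(\left(-5\right) \left(-4\right) + 2\right)^{2} \left(\left(-5\right) \left(-5\right)\right) = -40 + \left(20 + 2\right)^{2} \cdot 25 = -40 + 22^{2} \cdot 25 = -40 + 484 \cdot 25 = -40 + 12100 = 12060$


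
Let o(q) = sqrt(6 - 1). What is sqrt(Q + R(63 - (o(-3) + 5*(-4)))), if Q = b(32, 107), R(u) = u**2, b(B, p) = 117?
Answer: sqrt(7011 - 166*sqrt(5)) ≈ 81.485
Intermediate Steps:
o(q) = sqrt(5)
Q = 117
sqrt(Q + R(63 - (o(-3) + 5*(-4)))) = sqrt(117 + (63 - (sqrt(5) + 5*(-4)))**2) = sqrt(117 + (63 - (sqrt(5) - 20))**2) = sqrt(117 + (63 - (-20 + sqrt(5)))**2) = sqrt(117 + (63 + (20 - sqrt(5)))**2) = sqrt(117 + (83 - sqrt(5))**2)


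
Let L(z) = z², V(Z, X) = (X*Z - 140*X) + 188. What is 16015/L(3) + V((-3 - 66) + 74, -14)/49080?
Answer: 131005817/73620 ≈ 1779.5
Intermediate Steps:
V(Z, X) = 188 - 140*X + X*Z (V(Z, X) = (-140*X + X*Z) + 188 = 188 - 140*X + X*Z)
16015/L(3) + V((-3 - 66) + 74, -14)/49080 = 16015/(3²) + (188 - 140*(-14) - 14*((-3 - 66) + 74))/49080 = 16015/9 + (188 + 1960 - 14*(-69 + 74))*(1/49080) = 16015*(⅑) + (188 + 1960 - 14*5)*(1/49080) = 16015/9 + (188 + 1960 - 70)*(1/49080) = 16015/9 + 2078*(1/49080) = 16015/9 + 1039/24540 = 131005817/73620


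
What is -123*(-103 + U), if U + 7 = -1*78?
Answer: 23124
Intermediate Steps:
U = -85 (U = -7 - 1*78 = -7 - 78 = -85)
-123*(-103 + U) = -123*(-103 - 85) = -123*(-188) = 23124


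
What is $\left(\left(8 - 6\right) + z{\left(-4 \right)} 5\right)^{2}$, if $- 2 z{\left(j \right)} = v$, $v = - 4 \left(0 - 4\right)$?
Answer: $1444$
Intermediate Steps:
$v = 16$ ($v = \left(-4\right) \left(-4\right) = 16$)
$z{\left(j \right)} = -8$ ($z{\left(j \right)} = \left(- \frac{1}{2}\right) 16 = -8$)
$\left(\left(8 - 6\right) + z{\left(-4 \right)} 5\right)^{2} = \left(\left(8 - 6\right) - 40\right)^{2} = \left(2 - 40\right)^{2} = \left(-38\right)^{2} = 1444$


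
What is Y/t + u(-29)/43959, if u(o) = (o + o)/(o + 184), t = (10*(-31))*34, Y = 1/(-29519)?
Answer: -116378977/13676975099340 ≈ -8.5091e-6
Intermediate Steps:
Y = -1/29519 ≈ -3.3877e-5
t = -10540 (t = -310*34 = -10540)
u(o) = 2*o/(184 + o) (u(o) = (2*o)/(184 + o) = 2*o/(184 + o))
Y/t + u(-29)/43959 = -1/29519/(-10540) + (2*(-29)/(184 - 29))/43959 = -1/29519*(-1/10540) + (2*(-29)/155)*(1/43959) = 1/311130260 + (2*(-29)*(1/155))*(1/43959) = 1/311130260 - 58/155*1/43959 = 1/311130260 - 58/6813645 = -116378977/13676975099340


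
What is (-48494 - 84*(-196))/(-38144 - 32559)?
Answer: 32030/70703 ≈ 0.45302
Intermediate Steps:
(-48494 - 84*(-196))/(-38144 - 32559) = (-48494 + 16464)/(-70703) = -32030*(-1/70703) = 32030/70703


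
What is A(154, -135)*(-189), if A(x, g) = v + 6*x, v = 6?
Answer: -175770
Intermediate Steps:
A(x, g) = 6 + 6*x
A(154, -135)*(-189) = (6 + 6*154)*(-189) = (6 + 924)*(-189) = 930*(-189) = -175770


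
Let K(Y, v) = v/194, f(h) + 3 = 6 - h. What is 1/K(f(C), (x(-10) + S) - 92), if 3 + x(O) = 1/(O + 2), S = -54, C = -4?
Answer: -1552/1193 ≈ -1.3009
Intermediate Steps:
f(h) = 3 - h (f(h) = -3 + (6 - h) = 3 - h)
x(O) = -3 + 1/(2 + O) (x(O) = -3 + 1/(O + 2) = -3 + 1/(2 + O))
K(Y, v) = v/194 (K(Y, v) = v*(1/194) = v/194)
1/K(f(C), (x(-10) + S) - 92) = 1/((((-5 - 3*(-10))/(2 - 10) - 54) - 92)/194) = 1/((((-5 + 30)/(-8) - 54) - 92)/194) = 1/(((-⅛*25 - 54) - 92)/194) = 1/(((-25/8 - 54) - 92)/194) = 1/((-457/8 - 92)/194) = 1/((1/194)*(-1193/8)) = 1/(-1193/1552) = -1552/1193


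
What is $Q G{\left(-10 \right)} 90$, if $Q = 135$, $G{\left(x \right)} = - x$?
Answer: $121500$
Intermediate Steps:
$Q G{\left(-10 \right)} 90 = 135 \left(\left(-1\right) \left(-10\right)\right) 90 = 135 \cdot 10 \cdot 90 = 1350 \cdot 90 = 121500$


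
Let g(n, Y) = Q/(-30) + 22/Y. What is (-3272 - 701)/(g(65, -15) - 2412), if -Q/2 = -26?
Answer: 19865/12076 ≈ 1.6450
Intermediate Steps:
Q = 52 (Q = -2*(-26) = 52)
g(n, Y) = -26/15 + 22/Y (g(n, Y) = 52/(-30) + 22/Y = 52*(-1/30) + 22/Y = -26/15 + 22/Y)
(-3272 - 701)/(g(65, -15) - 2412) = (-3272 - 701)/((-26/15 + 22/(-15)) - 2412) = -3973/((-26/15 + 22*(-1/15)) - 2412) = -3973/((-26/15 - 22/15) - 2412) = -3973/(-16/5 - 2412) = -3973/(-12076/5) = -3973*(-5/12076) = 19865/12076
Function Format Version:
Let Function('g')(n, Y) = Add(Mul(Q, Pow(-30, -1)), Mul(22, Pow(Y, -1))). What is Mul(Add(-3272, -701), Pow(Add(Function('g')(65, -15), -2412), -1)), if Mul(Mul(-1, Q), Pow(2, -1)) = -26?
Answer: Rational(19865, 12076) ≈ 1.6450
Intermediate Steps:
Q = 52 (Q = Mul(-2, -26) = 52)
Function('g')(n, Y) = Add(Rational(-26, 15), Mul(22, Pow(Y, -1))) (Function('g')(n, Y) = Add(Mul(52, Pow(-30, -1)), Mul(22, Pow(Y, -1))) = Add(Mul(52, Rational(-1, 30)), Mul(22, Pow(Y, -1))) = Add(Rational(-26, 15), Mul(22, Pow(Y, -1))))
Mul(Add(-3272, -701), Pow(Add(Function('g')(65, -15), -2412), -1)) = Mul(Add(-3272, -701), Pow(Add(Add(Rational(-26, 15), Mul(22, Pow(-15, -1))), -2412), -1)) = Mul(-3973, Pow(Add(Add(Rational(-26, 15), Mul(22, Rational(-1, 15))), -2412), -1)) = Mul(-3973, Pow(Add(Add(Rational(-26, 15), Rational(-22, 15)), -2412), -1)) = Mul(-3973, Pow(Add(Rational(-16, 5), -2412), -1)) = Mul(-3973, Pow(Rational(-12076, 5), -1)) = Mul(-3973, Rational(-5, 12076)) = Rational(19865, 12076)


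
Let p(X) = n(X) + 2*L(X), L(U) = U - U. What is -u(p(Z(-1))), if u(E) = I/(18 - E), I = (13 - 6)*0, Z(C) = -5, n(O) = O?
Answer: 0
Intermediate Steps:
L(U) = 0
I = 0 (I = 7*0 = 0)
p(X) = X (p(X) = X + 2*0 = X + 0 = X)
u(E) = 0 (u(E) = 0/(18 - E) = 0)
-u(p(Z(-1))) = -1*0 = 0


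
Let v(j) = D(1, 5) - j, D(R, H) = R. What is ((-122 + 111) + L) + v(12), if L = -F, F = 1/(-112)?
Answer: -2463/112 ≈ -21.991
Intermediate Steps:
v(j) = 1 - j
F = -1/112 ≈ -0.0089286
L = 1/112 (L = -1*(-1/112) = 1/112 ≈ 0.0089286)
((-122 + 111) + L) + v(12) = ((-122 + 111) + 1/112) + (1 - 1*12) = (-11 + 1/112) + (1 - 12) = -1231/112 - 11 = -2463/112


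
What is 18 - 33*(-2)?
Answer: 84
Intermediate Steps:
18 - 33*(-2) = 18 - 1*(-66) = 18 + 66 = 84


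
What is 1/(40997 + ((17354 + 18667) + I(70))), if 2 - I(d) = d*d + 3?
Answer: 1/72117 ≈ 1.3866e-5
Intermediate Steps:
I(d) = -1 - d² (I(d) = 2 - (d*d + 3) = 2 - (d² + 3) = 2 - (3 + d²) = 2 + (-3 - d²) = -1 - d²)
1/(40997 + ((17354 + 18667) + I(70))) = 1/(40997 + ((17354 + 18667) + (-1 - 1*70²))) = 1/(40997 + (36021 + (-1 - 1*4900))) = 1/(40997 + (36021 + (-1 - 4900))) = 1/(40997 + (36021 - 4901)) = 1/(40997 + 31120) = 1/72117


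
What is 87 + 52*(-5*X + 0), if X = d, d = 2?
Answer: -433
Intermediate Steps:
X = 2
87 + 52*(-5*X + 0) = 87 + 52*(-5*2 + 0) = 87 + 52*(-10 + 0) = 87 + 52*(-10) = 87 - 520 = -433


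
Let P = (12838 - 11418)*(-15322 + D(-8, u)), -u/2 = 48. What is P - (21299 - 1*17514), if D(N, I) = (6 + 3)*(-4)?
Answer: -21812145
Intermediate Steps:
u = -96 (u = -2*48 = -96)
D(N, I) = -36 (D(N, I) = 9*(-4) = -36)
P = -21808360 (P = (12838 - 11418)*(-15322 - 36) = 1420*(-15358) = -21808360)
P - (21299 - 1*17514) = -21808360 - (21299 - 1*17514) = -21808360 - (21299 - 17514) = -21808360 - 1*3785 = -21808360 - 3785 = -21812145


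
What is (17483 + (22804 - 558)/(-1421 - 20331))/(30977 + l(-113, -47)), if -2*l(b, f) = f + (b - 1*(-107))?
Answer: 63377995/112398022 ≈ 0.56387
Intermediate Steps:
l(b, f) = -107/2 - b/2 - f/2 (l(b, f) = -(f + (b - 1*(-107)))/2 = -(f + (b + 107))/2 = -(f + (107 + b))/2 = -(107 + b + f)/2 = -107/2 - b/2 - f/2)
(17483 + (22804 - 558)/(-1421 - 20331))/(30977 + l(-113, -47)) = (17483 + (22804 - 558)/(-1421 - 20331))/(30977 + (-107/2 - ½*(-113) - ½*(-47))) = (17483 + 22246/(-21752))/(30977 + (-107/2 + 113/2 + 47/2)) = (17483 + 22246*(-1/21752))/(30977 + 53/2) = (17483 - 11123/10876)/(62007/2) = (190133985/10876)*(2/62007) = 63377995/112398022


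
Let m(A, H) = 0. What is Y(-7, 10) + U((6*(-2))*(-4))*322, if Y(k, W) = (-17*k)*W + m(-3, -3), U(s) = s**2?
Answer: 743078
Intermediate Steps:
Y(k, W) = -17*W*k (Y(k, W) = (-17*k)*W + 0 = -17*W*k + 0 = -17*W*k)
Y(-7, 10) + U((6*(-2))*(-4))*322 = -17*10*(-7) + ((6*(-2))*(-4))**2*322 = 1190 + (-12*(-4))**2*322 = 1190 + 48**2*322 = 1190 + 2304*322 = 1190 + 741888 = 743078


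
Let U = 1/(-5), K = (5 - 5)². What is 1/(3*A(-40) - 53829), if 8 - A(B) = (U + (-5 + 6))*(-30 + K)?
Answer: -1/53733 ≈ -1.8611e-5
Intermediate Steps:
K = 0 (K = 0² = 0)
U = -⅕ ≈ -0.20000
A(B) = 32 (A(B) = 8 - (-⅕ + (-5 + 6))*(-30 + 0) = 8 - (-⅕ + 1)*(-30) = 8 - 4*(-30)/5 = 8 - 1*(-24) = 8 + 24 = 32)
1/(3*A(-40) - 53829) = 1/(3*32 - 53829) = 1/(96 - 53829) = 1/(-53733) = -1/53733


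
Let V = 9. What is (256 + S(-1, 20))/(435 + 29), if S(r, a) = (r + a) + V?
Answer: 71/116 ≈ 0.61207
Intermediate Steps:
S(r, a) = 9 + a + r (S(r, a) = (r + a) + 9 = (a + r) + 9 = 9 + a + r)
(256 + S(-1, 20))/(435 + 29) = (256 + (9 + 20 - 1))/(435 + 29) = (256 + 28)/464 = 284*(1/464) = 71/116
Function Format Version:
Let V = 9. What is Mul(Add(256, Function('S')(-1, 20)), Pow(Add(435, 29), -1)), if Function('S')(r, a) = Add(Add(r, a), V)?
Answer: Rational(71, 116) ≈ 0.61207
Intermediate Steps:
Function('S')(r, a) = Add(9, a, r) (Function('S')(r, a) = Add(Add(r, a), 9) = Add(Add(a, r), 9) = Add(9, a, r))
Mul(Add(256, Function('S')(-1, 20)), Pow(Add(435, 29), -1)) = Mul(Add(256, Add(9, 20, -1)), Pow(Add(435, 29), -1)) = Mul(Add(256, 28), Pow(464, -1)) = Mul(284, Rational(1, 464)) = Rational(71, 116)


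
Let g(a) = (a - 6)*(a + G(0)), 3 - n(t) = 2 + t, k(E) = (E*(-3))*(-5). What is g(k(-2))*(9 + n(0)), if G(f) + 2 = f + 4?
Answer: 10080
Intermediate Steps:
G(f) = 2 + f (G(f) = -2 + (f + 4) = -2 + (4 + f) = 2 + f)
k(E) = 15*E (k(E) = -3*E*(-5) = 15*E)
n(t) = 1 - t (n(t) = 3 - (2 + t) = 3 + (-2 - t) = 1 - t)
g(a) = (-6 + a)*(2 + a) (g(a) = (a - 6)*(a + (2 + 0)) = (-6 + a)*(a + 2) = (-6 + a)*(2 + a))
g(k(-2))*(9 + n(0)) = (-12 + (15*(-2))² - 60*(-2))*(9 + (1 - 1*0)) = (-12 + (-30)² - 4*(-30))*(9 + (1 + 0)) = (-12 + 900 + 120)*(9 + 1) = 1008*10 = 10080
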